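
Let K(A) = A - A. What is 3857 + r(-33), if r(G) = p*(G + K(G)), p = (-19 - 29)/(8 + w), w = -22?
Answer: 26207/7 ≈ 3743.9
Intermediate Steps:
K(A) = 0
p = 24/7 (p = (-19 - 29)/(8 - 22) = -48/(-14) = -48*(-1/14) = 24/7 ≈ 3.4286)
r(G) = 24*G/7 (r(G) = 24*(G + 0)/7 = 24*G/7)
3857 + r(-33) = 3857 + (24/7)*(-33) = 3857 - 792/7 = 26207/7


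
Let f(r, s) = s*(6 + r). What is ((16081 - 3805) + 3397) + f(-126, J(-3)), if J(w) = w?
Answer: 16033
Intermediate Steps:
((16081 - 3805) + 3397) + f(-126, J(-3)) = ((16081 - 3805) + 3397) - 3*(6 - 126) = (12276 + 3397) - 3*(-120) = 15673 + 360 = 16033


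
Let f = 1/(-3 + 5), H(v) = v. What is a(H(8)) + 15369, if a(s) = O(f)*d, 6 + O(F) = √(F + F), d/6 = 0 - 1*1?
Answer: 15399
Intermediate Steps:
d = -6 (d = 6*(0 - 1*1) = 6*(0 - 1) = 6*(-1) = -6)
f = ½ (f = 1/2 = ½ ≈ 0.50000)
O(F) = -6 + √2*√F (O(F) = -6 + √(F + F) = -6 + √(2*F) = -6 + √2*√F)
a(s) = 30 (a(s) = (-6 + √2*√(½))*(-6) = (-6 + √2*(√2/2))*(-6) = (-6 + 1)*(-6) = -5*(-6) = 30)
a(H(8)) + 15369 = 30 + 15369 = 15399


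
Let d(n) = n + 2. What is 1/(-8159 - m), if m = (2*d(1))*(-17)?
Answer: -1/8057 ≈ -0.00012412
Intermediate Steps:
d(n) = 2 + n
m = -102 (m = (2*(2 + 1))*(-17) = (2*3)*(-17) = 6*(-17) = -102)
1/(-8159 - m) = 1/(-8159 - 1*(-102)) = 1/(-8159 + 102) = 1/(-8057) = -1/8057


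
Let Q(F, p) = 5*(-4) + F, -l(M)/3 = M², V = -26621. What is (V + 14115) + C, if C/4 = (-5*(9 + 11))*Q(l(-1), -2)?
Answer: -3306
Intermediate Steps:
l(M) = -3*M²
Q(F, p) = -20 + F
C = 9200 (C = 4*((-5*(9 + 11))*(-20 - 3*(-1)²)) = 4*((-5*20)*(-20 - 3*1)) = 4*(-100*(-20 - 3)) = 4*(-100*(-23)) = 4*2300 = 9200)
(V + 14115) + C = (-26621 + 14115) + 9200 = -12506 + 9200 = -3306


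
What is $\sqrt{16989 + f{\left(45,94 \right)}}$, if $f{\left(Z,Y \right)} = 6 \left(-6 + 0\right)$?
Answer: $\sqrt{16953} \approx 130.2$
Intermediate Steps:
$f{\left(Z,Y \right)} = -36$ ($f{\left(Z,Y \right)} = 6 \left(-6\right) = -36$)
$\sqrt{16989 + f{\left(45,94 \right)}} = \sqrt{16989 - 36} = \sqrt{16953}$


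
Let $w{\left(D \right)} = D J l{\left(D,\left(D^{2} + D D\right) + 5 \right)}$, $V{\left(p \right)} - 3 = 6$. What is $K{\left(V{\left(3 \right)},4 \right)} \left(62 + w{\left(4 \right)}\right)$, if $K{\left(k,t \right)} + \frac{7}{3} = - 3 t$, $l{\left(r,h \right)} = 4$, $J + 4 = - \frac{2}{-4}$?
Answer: $-86$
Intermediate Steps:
$J = - \frac{7}{2}$ ($J = -4 - \frac{2}{-4} = -4 - - \frac{1}{2} = -4 + \frac{1}{2} = - \frac{7}{2} \approx -3.5$)
$V{\left(p \right)} = 9$ ($V{\left(p \right)} = 3 + 6 = 9$)
$K{\left(k,t \right)} = - \frac{7}{3} - 3 t$
$w{\left(D \right)} = - 14 D$ ($w{\left(D \right)} = D \left(- \frac{7}{2}\right) 4 = - \frac{7 D}{2} \cdot 4 = - 14 D$)
$K{\left(V{\left(3 \right)},4 \right)} \left(62 + w{\left(4 \right)}\right) = \left(- \frac{7}{3} - 12\right) \left(62 - 56\right) = \left(- \frac{43}{3}\right) 6 = -86$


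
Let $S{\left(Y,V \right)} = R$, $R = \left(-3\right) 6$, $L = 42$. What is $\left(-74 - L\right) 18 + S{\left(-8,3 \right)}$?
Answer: $-2106$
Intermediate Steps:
$R = -18$
$S{\left(Y,V \right)} = -18$
$\left(-74 - L\right) 18 + S{\left(-8,3 \right)} = \left(-74 - 42\right) 18 - 18 = \left(-116\right) 18 - 18 = -2088 - 18 = -2106$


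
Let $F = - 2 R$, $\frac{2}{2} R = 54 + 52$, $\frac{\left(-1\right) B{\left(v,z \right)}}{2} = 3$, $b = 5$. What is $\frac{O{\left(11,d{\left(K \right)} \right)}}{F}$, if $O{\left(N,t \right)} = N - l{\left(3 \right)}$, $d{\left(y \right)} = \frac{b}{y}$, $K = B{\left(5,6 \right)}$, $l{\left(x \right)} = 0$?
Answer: $- \frac{11}{212} \approx -0.051887$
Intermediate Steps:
$B{\left(v,z \right)} = -6$ ($B{\left(v,z \right)} = \left(-2\right) 3 = -6$)
$K = -6$
$R = 106$ ($R = 54 + 52 = 106$)
$d{\left(y \right)} = \frac{5}{y}$
$O{\left(N,t \right)} = N$ ($O{\left(N,t \right)} = N - 0 = N + 0 = N$)
$F = -212$ ($F = \left(-2\right) 106 = -212$)
$\frac{O{\left(11,d{\left(K \right)} \right)}}{F} = \frac{11}{-212} = 11 \left(- \frac{1}{212}\right) = - \frac{11}{212}$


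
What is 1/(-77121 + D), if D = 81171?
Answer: 1/4050 ≈ 0.00024691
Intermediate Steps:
1/(-77121 + D) = 1/(-77121 + 81171) = 1/4050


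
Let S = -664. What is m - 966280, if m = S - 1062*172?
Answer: -1149608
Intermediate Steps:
m = -183328 (m = -664 - 1062*172 = -664 - 182664 = -183328)
m - 966280 = -183328 - 966280 = -1149608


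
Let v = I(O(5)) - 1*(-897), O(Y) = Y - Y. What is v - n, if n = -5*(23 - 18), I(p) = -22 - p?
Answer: 900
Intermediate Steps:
O(Y) = 0
n = -25 (n = -5*5 = -25)
v = 875 (v = (-22 - 1*0) - 1*(-897) = (-22 + 0) + 897 = -22 + 897 = 875)
v - n = 875 - 1*(-25) = 875 + 25 = 900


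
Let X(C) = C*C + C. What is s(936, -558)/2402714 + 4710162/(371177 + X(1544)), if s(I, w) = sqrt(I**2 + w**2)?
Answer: 4710162/2756657 + 9*sqrt(3665)/1201357 ≈ 1.7091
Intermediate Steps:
X(C) = C + C**2 (X(C) = C**2 + C = C + C**2)
s(936, -558)/2402714 + 4710162/(371177 + X(1544)) = sqrt(936**2 + (-558)**2)/2402714 + 4710162/(371177 + 1544*(1 + 1544)) = sqrt(876096 + 311364)*(1/2402714) + 4710162/(371177 + 1544*1545) = sqrt(1187460)*(1/2402714) + 4710162/(371177 + 2385480) = (18*sqrt(3665))*(1/2402714) + 4710162/2756657 = 9*sqrt(3665)/1201357 + 4710162*(1/2756657) = 9*sqrt(3665)/1201357 + 4710162/2756657 = 4710162/2756657 + 9*sqrt(3665)/1201357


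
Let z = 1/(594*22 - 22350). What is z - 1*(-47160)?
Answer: 437739119/9282 ≈ 47160.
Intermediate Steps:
z = -1/9282 (z = 1/(13068 - 22350) = 1/(-9282) = -1/9282 ≈ -0.00010774)
z - 1*(-47160) = -1/9282 - 1*(-47160) = -1/9282 + 47160 = 437739119/9282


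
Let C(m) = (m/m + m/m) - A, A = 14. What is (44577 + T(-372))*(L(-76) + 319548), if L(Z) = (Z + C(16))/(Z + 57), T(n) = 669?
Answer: 274711089000/19 ≈ 1.4458e+10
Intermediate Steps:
C(m) = -12 (C(m) = (m/m + m/m) - 1*14 = (1 + 1) - 14 = 2 - 14 = -12)
L(Z) = (-12 + Z)/(57 + Z) (L(Z) = (Z - 12)/(Z + 57) = (-12 + Z)/(57 + Z))
(44577 + T(-372))*(L(-76) + 319548) = (44577 + 669)*((-12 - 76)/(57 - 76) + 319548) = 45246*(-88/(-19) + 319548) = 45246*(-1/19*(-88) + 319548) = 45246*(88/19 + 319548) = 45246*(6071500/19) = 274711089000/19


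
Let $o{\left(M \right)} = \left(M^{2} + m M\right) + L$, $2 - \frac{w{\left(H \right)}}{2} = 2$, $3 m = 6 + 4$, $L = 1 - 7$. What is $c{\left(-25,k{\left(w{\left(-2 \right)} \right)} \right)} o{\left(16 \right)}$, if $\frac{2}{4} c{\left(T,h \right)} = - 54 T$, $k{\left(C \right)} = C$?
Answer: $819000$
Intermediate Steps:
$L = -6$ ($L = 1 - 7 = -6$)
$m = \frac{10}{3}$ ($m = \frac{6 + 4}{3} = \frac{1}{3} \cdot 10 = \frac{10}{3} \approx 3.3333$)
$w{\left(H \right)} = 0$ ($w{\left(H \right)} = 4 - 4 = 0$)
$c{\left(T,h \right)} = - 108 T$ ($c{\left(T,h \right)} = 2 \left(- 54 T\right) = - 108 T$)
$o{\left(M \right)} = -6 + M^{2} + \frac{10 M}{3}$ ($o{\left(M \right)} = \left(M^{2} + \frac{10 M}{3}\right) - 6 = -6 + M^{2} + \frac{10 M}{3}$)
$c{\left(-25,k{\left(w{\left(-2 \right)} \right)} \right)} o{\left(16 \right)} = \left(-108\right) \left(-25\right) \left(-6 + 16^{2} + \frac{10}{3} \cdot 16\right) = 2700 \left(-6 + 256 + \frac{160}{3}\right) = 2700 \cdot \frac{910}{3} = 819000$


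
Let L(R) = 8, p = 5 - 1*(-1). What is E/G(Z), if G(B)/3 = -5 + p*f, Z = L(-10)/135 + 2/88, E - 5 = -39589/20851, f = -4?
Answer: -64666/1814037 ≈ -0.035648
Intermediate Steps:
E = 64666/20851 (E = 5 - 39589/20851 = 64666/20851 ≈ 3.1013)
p = 6 (p = 5 + 1 = 6)
Z = 487/5940 (Z = 8/135 + 2/88 = 8*(1/135) + 2*(1/88) = 8/135 + 1/44 = 487/5940 ≈ 0.081987)
G(B) = -87 (G(B) = 3*(-5 + 6*(-4)) = 3*(-5 - 24) = 3*(-29) = -87)
E/G(Z) = (64666/20851)/(-87) = (64666/20851)*(-1/87) = -64666/1814037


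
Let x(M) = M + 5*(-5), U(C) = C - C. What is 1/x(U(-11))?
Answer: -1/25 ≈ -0.040000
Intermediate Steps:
U(C) = 0
x(M) = -25 + M (x(M) = M - 25 = -25 + M)
1/x(U(-11)) = 1/(-25 + 0) = 1/(-25) = -1/25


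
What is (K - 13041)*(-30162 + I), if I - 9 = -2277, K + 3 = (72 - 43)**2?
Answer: 395743290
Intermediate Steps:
K = 838 (K = -3 + (72 - 43)**2 = -3 + 29**2 = -3 + 841 = 838)
I = -2268 (I = 9 - 2277 = -2268)
(K - 13041)*(-30162 + I) = (838 - 13041)*(-30162 - 2268) = -12203*(-32430) = 395743290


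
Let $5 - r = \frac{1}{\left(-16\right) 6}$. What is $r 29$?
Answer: $\frac{13949}{96} \approx 145.3$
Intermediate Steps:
$r = \frac{481}{96}$ ($r = 5 - \frac{1}{\left(-16\right) 6} = 5 - \frac{1}{-96} = 5 - - \frac{1}{96} = 5 + \frac{1}{96} = \frac{481}{96} \approx 5.0104$)
$r 29 = \frac{481}{96} \cdot 29 = \frac{13949}{96}$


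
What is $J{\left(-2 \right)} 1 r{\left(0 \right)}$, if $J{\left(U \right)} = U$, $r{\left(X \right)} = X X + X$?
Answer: $0$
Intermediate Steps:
$r{\left(X \right)} = X + X^{2}$ ($r{\left(X \right)} = X^{2} + X = X + X^{2}$)
$J{\left(-2 \right)} 1 r{\left(0 \right)} = \left(-2\right) 1 \cdot 0 \left(1 + 0\right) = - 2 \cdot 0 \cdot 1 = \left(-2\right) 0 = 0$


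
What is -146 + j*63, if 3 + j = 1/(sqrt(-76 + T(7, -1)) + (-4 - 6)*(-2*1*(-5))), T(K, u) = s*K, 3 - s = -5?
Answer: -56050/167 - 21*I*sqrt(5)/1670 ≈ -335.63 - 0.028118*I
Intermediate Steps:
s = 8 (s = 3 - 1*(-5) = 3 + 5 = 8)
T(K, u) = 8*K
j = -3 + 1/(-100 + 2*I*sqrt(5)) (j = -3 + 1/(sqrt(-76 + 8*7) + (-4 - 6)*(-2*1*(-5))) = -3 + 1/(sqrt(-76 + 56) - (-20)*(-5)) = -3 + 1/(sqrt(-20) - 10*10) = -3 + 1/(2*I*sqrt(5) - 100) = -3 + 1/(-100 + 2*I*sqrt(5)) ≈ -3.01 - 0.00044632*I)
-146 + j*63 = -146 + (-1508/501 - I*sqrt(5)/5010)*63 = -146 + (-31668/167 - 21*I*sqrt(5)/1670) = -56050/167 - 21*I*sqrt(5)/1670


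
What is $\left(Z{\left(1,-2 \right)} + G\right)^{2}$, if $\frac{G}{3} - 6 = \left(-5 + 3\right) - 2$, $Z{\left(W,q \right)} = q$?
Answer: $16$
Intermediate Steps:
$G = 6$ ($G = 18 + 3 \left(\left(-5 + 3\right) - 2\right) = 18 + 3 \left(-2 - 2\right) = 18 + 3 \left(-4\right) = 18 - 12 = 6$)
$\left(Z{\left(1,-2 \right)} + G\right)^{2} = \left(-2 + 6\right)^{2} = 4^{2} = 16$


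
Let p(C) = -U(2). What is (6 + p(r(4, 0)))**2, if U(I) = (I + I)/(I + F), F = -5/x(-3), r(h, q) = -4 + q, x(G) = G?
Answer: 2916/121 ≈ 24.099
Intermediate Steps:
F = 5/3 (F = -5/(-3) = -5*(-1/3) = 5/3 ≈ 1.6667)
U(I) = 2*I/(5/3 + I) (U(I) = (I + I)/(I + 5/3) = (2*I)/(5/3 + I) = 2*I/(5/3 + I))
p(C) = -12/11 (p(C) = -6*2/(5 + 3*2) = -6*2/(5 + 6) = -6*2/11 = -1*12/11 = -12/11)
(6 + p(r(4, 0)))**2 = (6 - 12/11)**2 = (54/11)**2 = 2916/121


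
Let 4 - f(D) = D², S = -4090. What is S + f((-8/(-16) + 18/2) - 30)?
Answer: -18025/4 ≈ -4506.3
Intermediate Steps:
f(D) = 4 - D²
S + f((-8/(-16) + 18/2) - 30) = -4090 + (4 - ((-8/(-16) + 18/2) - 30)²) = -4090 + (4 - ((-8*(-1/16) + 18*(½)) - 30)²) = -4090 + (4 - ((½ + 9) - 30)²) = -4090 + (4 - (19/2 - 30)²) = -4090 + (4 - (-41/2)²) = -4090 + (4 - 1*1681/4) = -4090 + (4 - 1681/4) = -4090 - 1665/4 = -18025/4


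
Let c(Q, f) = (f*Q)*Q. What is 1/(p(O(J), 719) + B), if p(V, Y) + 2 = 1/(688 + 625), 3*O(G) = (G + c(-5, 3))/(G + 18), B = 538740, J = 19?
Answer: 1313/707362995 ≈ 1.8562e-6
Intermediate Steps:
c(Q, f) = f*Q² (c(Q, f) = (Q*f)*Q = f*Q²)
O(G) = (75 + G)/(3*(18 + G)) (O(G) = ((G + 3*(-5)²)/(G + 18))/3 = ((G + 3*25)/(18 + G))/3 = ((G + 75)/(18 + G))/3 = ((75 + G)/(18 + G))/3 = (75 + G)/(3*(18 + G)))
p(V, Y) = -2625/1313 (p(V, Y) = -2 + 1/(688 + 625) = -2 + 1/1313 = -2625/1313)
1/(p(O(J), 719) + B) = 1/(-2625/1313 + 538740) = 1/(707362995/1313) = 1313/707362995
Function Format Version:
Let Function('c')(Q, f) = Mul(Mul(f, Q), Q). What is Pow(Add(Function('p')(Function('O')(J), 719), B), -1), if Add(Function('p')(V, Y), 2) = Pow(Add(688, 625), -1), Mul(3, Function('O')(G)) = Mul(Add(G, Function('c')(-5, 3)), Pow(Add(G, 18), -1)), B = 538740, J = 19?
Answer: Rational(1313, 707362995) ≈ 1.8562e-6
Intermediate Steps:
Function('c')(Q, f) = Mul(f, Pow(Q, 2)) (Function('c')(Q, f) = Mul(Mul(Q, f), Q) = Mul(f, Pow(Q, 2)))
Function('O')(G) = Mul(Rational(1, 3), Pow(Add(18, G), -1), Add(75, G)) (Function('O')(G) = Mul(Rational(1, 3), Mul(Add(G, Mul(3, Pow(-5, 2))), Pow(Add(G, 18), -1))) = Mul(Rational(1, 3), Mul(Add(G, Mul(3, 25)), Pow(Add(18, G), -1))) = Mul(Rational(1, 3), Mul(Add(G, 75), Pow(Add(18, G), -1))) = Mul(Rational(1, 3), Mul(Add(75, G), Pow(Add(18, G), -1))) = Mul(Rational(1, 3), Mul(Pow(Add(18, G), -1), Add(75, G))) = Mul(Rational(1, 3), Pow(Add(18, G), -1), Add(75, G)))
Function('p')(V, Y) = Rational(-2625, 1313) (Function('p')(V, Y) = Add(-2, Pow(Add(688, 625), -1)) = Add(-2, Pow(1313, -1)) = Add(-2, Rational(1, 1313)) = Rational(-2625, 1313))
Pow(Add(Function('p')(Function('O')(J), 719), B), -1) = Pow(Add(Rational(-2625, 1313), 538740), -1) = Pow(Rational(707362995, 1313), -1) = Rational(1313, 707362995)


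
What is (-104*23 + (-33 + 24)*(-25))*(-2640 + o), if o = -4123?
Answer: 14655421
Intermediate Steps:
(-104*23 + (-33 + 24)*(-25))*(-2640 + o) = (-104*23 + (-33 + 24)*(-25))*(-2640 - 4123) = (-2392 - 9*(-25))*(-6763) = (-2392 + 225)*(-6763) = -2167*(-6763) = 14655421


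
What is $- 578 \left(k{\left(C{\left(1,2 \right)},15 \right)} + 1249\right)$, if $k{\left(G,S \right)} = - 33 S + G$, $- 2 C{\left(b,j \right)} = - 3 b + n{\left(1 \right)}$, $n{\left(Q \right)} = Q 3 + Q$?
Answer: $-435523$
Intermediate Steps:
$n{\left(Q \right)} = 4 Q$ ($n{\left(Q \right)} = 3 Q + Q = 4 Q$)
$C{\left(b,j \right)} = -2 + \frac{3 b}{2}$ ($C{\left(b,j \right)} = - \frac{- 3 b + 4 \cdot 1}{2} = - \frac{- 3 b + 4}{2} = - \frac{4 - 3 b}{2} = -2 + \frac{3 b}{2}$)
$k{\left(G,S \right)} = G - 33 S$
$- 578 \left(k{\left(C{\left(1,2 \right)},15 \right)} + 1249\right) = - 578 \left(\left(\left(-2 + \frac{3}{2} \cdot 1\right) - 495\right) + 1249\right) = - 578 \left(\left(\left(-2 + \frac{3}{2}\right) - 495\right) + 1249\right) = - 578 \left(\left(- \frac{1}{2} - 495\right) + 1249\right) = - 578 \left(- \frac{991}{2} + 1249\right) = \left(-578\right) \frac{1507}{2} = -435523$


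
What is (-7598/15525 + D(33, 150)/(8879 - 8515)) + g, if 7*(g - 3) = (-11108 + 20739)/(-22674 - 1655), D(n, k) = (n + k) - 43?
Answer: 97568694203/34371402975 ≈ 2.8387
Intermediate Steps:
D(n, k) = -43 + k + n (D(n, k) = (k + n) - 43 = -43 + k + n)
g = 501278/170303 (g = 3 + ((-11108 + 20739)/(-22674 - 1655))/7 = 3 + (9631/(-24329))/7 = 3 + (9631*(-1/24329))/7 = 3 + (⅐)*(-9631/24329) = 3 - 9631/170303 = 501278/170303 ≈ 2.9434)
(-7598/15525 + D(33, 150)/(8879 - 8515)) + g = (-7598/15525 + (-43 + 150 + 33)/(8879 - 8515)) + 501278/170303 = (-7598*1/15525 + 140/364) + 501278/170303 = (-7598/15525 + 140*(1/364)) + 501278/170303 = (-7598/15525 + 5/13) + 501278/170303 = -21149/201825 + 501278/170303 = 97568694203/34371402975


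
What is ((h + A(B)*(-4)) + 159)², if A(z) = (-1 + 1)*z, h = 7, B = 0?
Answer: 27556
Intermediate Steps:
A(z) = 0 (A(z) = 0*z = 0)
((h + A(B)*(-4)) + 159)² = ((7 + 0*(-4)) + 159)² = ((7 + 0) + 159)² = (7 + 159)² = 166² = 27556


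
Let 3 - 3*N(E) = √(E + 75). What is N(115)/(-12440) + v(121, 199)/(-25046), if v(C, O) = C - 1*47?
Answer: -472803/155786120 + √190/37320 ≈ -0.0026656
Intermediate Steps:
N(E) = 1 - √(75 + E)/3 (N(E) = 1 - √(E + 75)/3 = 1 - √(75 + E)/3)
v(C, O) = -47 + C (v(C, O) = C - 47 = -47 + C)
N(115)/(-12440) + v(121, 199)/(-25046) = (1 - √(75 + 115)/3)/(-12440) + (-47 + 121)/(-25046) = (1 - √190/3)*(-1/12440) + 74*(-1/25046) = (-1/12440 + √190/37320) - 37/12523 = -472803/155786120 + √190/37320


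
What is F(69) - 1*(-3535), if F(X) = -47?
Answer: 3488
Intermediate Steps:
F(69) - 1*(-3535) = -47 - 1*(-3535) = -47 + 3535 = 3488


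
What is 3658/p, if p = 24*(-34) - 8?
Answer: -1829/412 ≈ -4.4393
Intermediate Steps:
p = -824 (p = -816 - 8 = -824)
3658/p = 3658/(-824) = 3658*(-1/824) = -1829/412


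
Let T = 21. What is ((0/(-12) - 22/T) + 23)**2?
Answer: 212521/441 ≈ 481.91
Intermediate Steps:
((0/(-12) - 22/T) + 23)**2 = ((0/(-12) - 22/21) + 23)**2 = ((0*(-1/12) - 22*1/21) + 23)**2 = ((0 - 22/21) + 23)**2 = (-22/21 + 23)**2 = (461/21)**2 = 212521/441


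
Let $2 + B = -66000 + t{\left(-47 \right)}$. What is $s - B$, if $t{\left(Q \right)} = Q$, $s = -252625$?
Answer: $-186576$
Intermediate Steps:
$B = -66049$ ($B = -2 - 66047 = -66049$)
$s - B = -252625 - -66049 = -252625 + 66049 = -186576$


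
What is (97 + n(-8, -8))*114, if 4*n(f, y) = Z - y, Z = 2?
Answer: 11343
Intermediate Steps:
n(f, y) = ½ - y/4 (n(f, y) = (2 - y)/4 = ½ - y/4)
(97 + n(-8, -8))*114 = (97 + (½ - ¼*(-8)))*114 = (97 + (½ + 2))*114 = (97 + 5/2)*114 = (199/2)*114 = 11343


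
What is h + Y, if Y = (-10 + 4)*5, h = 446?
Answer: 416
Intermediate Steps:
Y = -30 (Y = -6*5 = -30)
h + Y = 446 - 30 = 416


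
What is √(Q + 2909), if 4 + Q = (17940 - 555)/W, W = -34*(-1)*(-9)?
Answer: √29632530/102 ≈ 53.368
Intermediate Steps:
W = -306 (W = 34*(-9) = -306)
Q = -6203/102 (Q = -4 + (17940 - 555)/(-306) = -4 + 17385*(-1/306) = -4 - 5795/102 = -6203/102 ≈ -60.814)
√(Q + 2909) = √(-6203/102 + 2909) = √(290515/102) = √29632530/102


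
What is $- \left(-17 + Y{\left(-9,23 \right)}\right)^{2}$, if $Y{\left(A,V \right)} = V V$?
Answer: $-262144$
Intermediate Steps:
$Y{\left(A,V \right)} = V^{2}$
$- \left(-17 + Y{\left(-9,23 \right)}\right)^{2} = - \left(-17 + 23^{2}\right)^{2} = - \left(-17 + 529\right)^{2} = - 512^{2} = \left(-1\right) 262144 = -262144$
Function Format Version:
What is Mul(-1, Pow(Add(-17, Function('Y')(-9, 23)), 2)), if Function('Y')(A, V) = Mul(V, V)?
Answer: -262144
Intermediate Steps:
Function('Y')(A, V) = Pow(V, 2)
Mul(-1, Pow(Add(-17, Function('Y')(-9, 23)), 2)) = Mul(-1, Pow(Add(-17, Pow(23, 2)), 2)) = Mul(-1, Pow(Add(-17, 529), 2)) = Mul(-1, Pow(512, 2)) = Mul(-1, 262144) = -262144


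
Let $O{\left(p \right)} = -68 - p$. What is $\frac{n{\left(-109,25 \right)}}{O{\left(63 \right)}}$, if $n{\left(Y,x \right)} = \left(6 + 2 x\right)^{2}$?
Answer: $- \frac{3136}{131} \approx -23.939$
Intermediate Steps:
$\frac{n{\left(-109,25 \right)}}{O{\left(63 \right)}} = \frac{4 \left(3 + 25\right)^{2}}{-68 - 63} = \frac{4 \cdot 28^{2}}{-68 - 63} = \frac{4 \cdot 784}{-131} = 3136 \left(- \frac{1}{131}\right) = - \frac{3136}{131}$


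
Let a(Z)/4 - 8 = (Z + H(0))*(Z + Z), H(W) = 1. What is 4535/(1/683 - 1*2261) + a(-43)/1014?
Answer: 3203357515/260980278 ≈ 12.274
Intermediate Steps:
a(Z) = 32 + 8*Z*(1 + Z) (a(Z) = 32 + 4*((Z + 1)*(Z + Z)) = 32 + 4*((1 + Z)*(2*Z)) = 32 + 4*(2*Z*(1 + Z)) = 32 + 8*Z*(1 + Z))
4535/(1/683 - 1*2261) + a(-43)/1014 = 4535/(1/683 - 1*2261) + (32 + 8*(-43) + 8*(-43)**2)/1014 = 4535/(1/683 - 2261) + (32 - 344 + 8*1849)*(1/1014) = 4535/(-1544262/683) + (32 - 344 + 14792)*(1/1014) = 4535*(-683/1544262) + 14480*(1/1014) = -3097405/1544262 + 7240/507 = 3203357515/260980278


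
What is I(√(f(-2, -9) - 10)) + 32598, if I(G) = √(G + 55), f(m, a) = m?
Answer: 32598 + √(55 + 2*I*√3) ≈ 32605.0 + 0.23343*I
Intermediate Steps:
I(G) = √(55 + G)
I(√(f(-2, -9) - 10)) + 32598 = √(55 + √(-2 - 10)) + 32598 = √(55 + √(-12)) + 32598 = √(55 + 2*I*√3) + 32598 = 32598 + √(55 + 2*I*√3)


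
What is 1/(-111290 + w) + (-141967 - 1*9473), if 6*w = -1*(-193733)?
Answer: -71783620086/474007 ≈ -1.5144e+5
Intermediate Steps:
w = 193733/6 (w = (-1*(-193733))/6 = (⅙)*193733 = 193733/6 ≈ 32289.)
1/(-111290 + w) + (-141967 - 1*9473) = 1/(-111290 + 193733/6) + (-141967 - 1*9473) = 1/(-474007/6) + (-141967 - 9473) = -6/474007 - 151440 = -71783620086/474007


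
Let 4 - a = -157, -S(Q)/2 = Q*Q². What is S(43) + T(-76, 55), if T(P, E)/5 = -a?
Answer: -159819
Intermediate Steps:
S(Q) = -2*Q³ (S(Q) = -2*Q*Q² = -2*Q³)
a = 161 (a = 4 - 1*(-157) = 4 + 157 = 161)
T(P, E) = -805 (T(P, E) = 5*(-1*161) = 5*(-161) = -805)
S(43) + T(-76, 55) = -2*43³ - 805 = -2*79507 - 805 = -159014 - 805 = -159819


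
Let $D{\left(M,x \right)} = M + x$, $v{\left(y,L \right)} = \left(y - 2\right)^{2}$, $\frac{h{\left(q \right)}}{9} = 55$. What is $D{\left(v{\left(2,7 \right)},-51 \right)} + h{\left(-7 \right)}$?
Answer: $444$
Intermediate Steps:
$h{\left(q \right)} = 495$ ($h{\left(q \right)} = 9 \cdot 55 = 495$)
$v{\left(y,L \right)} = \left(-2 + y\right)^{2}$
$D{\left(v{\left(2,7 \right)},-51 \right)} + h{\left(-7 \right)} = \left(\left(-2 + 2\right)^{2} - 51\right) + 495 = \left(0^{2} - 51\right) + 495 = \left(0 - 51\right) + 495 = -51 + 495 = 444$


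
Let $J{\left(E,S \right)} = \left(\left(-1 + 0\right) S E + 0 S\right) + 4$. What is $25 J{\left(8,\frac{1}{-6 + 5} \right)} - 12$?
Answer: $288$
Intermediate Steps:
$J{\left(E,S \right)} = 4 - E S$ ($J{\left(E,S \right)} = \left(- S E + 0\right) + 4 = \left(- E S + 0\right) + 4 = - E S + 4 = 4 - E S$)
$25 J{\left(8,\frac{1}{-6 + 5} \right)} - 12 = 25 \left(4 - \frac{8}{-6 + 5}\right) - 12 = 25 \left(4 - \frac{8}{-1}\right) - 12 = 25 \left(4 - 8 \left(-1\right)\right) - 12 = 25 \left(4 + 8\right) - 12 = 25 \cdot 12 - 12 = 300 - 12 = 288$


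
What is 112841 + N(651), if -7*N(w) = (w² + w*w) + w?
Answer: -8338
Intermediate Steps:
N(w) = -2*w²/7 - w/7 (N(w) = -((w² + w*w) + w)/7 = -((w² + w²) + w)/7 = -(2*w² + w)/7 = -(w + 2*w²)/7 = -2*w²/7 - w/7)
112841 + N(651) = 112841 - ⅐*651*(1 + 2*651) = 112841 - ⅐*651*(1 + 1302) = 112841 - ⅐*651*1303 = 112841 - 121179 = -8338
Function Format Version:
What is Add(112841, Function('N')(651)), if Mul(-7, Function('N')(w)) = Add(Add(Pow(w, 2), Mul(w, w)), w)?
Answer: -8338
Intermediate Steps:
Function('N')(w) = Add(Mul(Rational(-2, 7), Pow(w, 2)), Mul(Rational(-1, 7), w)) (Function('N')(w) = Mul(Rational(-1, 7), Add(Add(Pow(w, 2), Mul(w, w)), w)) = Mul(Rational(-1, 7), Add(Add(Pow(w, 2), Pow(w, 2)), w)) = Mul(Rational(-1, 7), Add(Mul(2, Pow(w, 2)), w)) = Mul(Rational(-1, 7), Add(w, Mul(2, Pow(w, 2)))) = Add(Mul(Rational(-2, 7), Pow(w, 2)), Mul(Rational(-1, 7), w)))
Add(112841, Function('N')(651)) = Add(112841, Mul(Rational(-1, 7), 651, Add(1, Mul(2, 651)))) = Add(112841, Mul(Rational(-1, 7), 651, Add(1, 1302))) = Add(112841, Mul(Rational(-1, 7), 651, 1303)) = Add(112841, -121179) = -8338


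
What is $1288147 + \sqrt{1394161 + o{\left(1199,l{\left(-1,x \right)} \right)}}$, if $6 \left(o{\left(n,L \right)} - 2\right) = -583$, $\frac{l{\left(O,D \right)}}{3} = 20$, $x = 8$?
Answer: $1288147 + \frac{\sqrt{50186370}}{6} \approx 1.2893 \cdot 10^{6}$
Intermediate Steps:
$l{\left(O,D \right)} = 60$ ($l{\left(O,D \right)} = 3 \cdot 20 = 60$)
$o{\left(n,L \right)} = - \frac{571}{6}$ ($o{\left(n,L \right)} = 2 + \frac{1}{6} \left(-583\right) = 2 - \frac{583}{6} = - \frac{571}{6}$)
$1288147 + \sqrt{1394161 + o{\left(1199,l{\left(-1,x \right)} \right)}} = 1288147 + \sqrt{1394161 - \frac{571}{6}} = 1288147 + \sqrt{\frac{8364395}{6}} = 1288147 + \frac{\sqrt{50186370}}{6}$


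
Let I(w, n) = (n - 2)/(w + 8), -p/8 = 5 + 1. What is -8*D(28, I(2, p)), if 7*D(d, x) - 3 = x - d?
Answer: 240/7 ≈ 34.286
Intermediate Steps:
p = -48 (p = -8*(5 + 1) = -8*6 = -48)
I(w, n) = (-2 + n)/(8 + w)
D(d, x) = 3/7 - d/7 + x/7 (D(d, x) = 3/7 + (x - d)/7 = 3/7 + (-d/7 + x/7) = 3/7 - d/7 + x/7)
-8*D(28, I(2, p)) = -8*(3/7 - ⅐*28 + ((-2 - 48)/(8 + 2))/7) = -8*(3/7 - 4 + (-50/10)/7) = -8*(3/7 - 4 + ((⅒)*(-50))/7) = -8*(3/7 - 4 + (⅐)*(-5)) = -8*(3/7 - 4 - 5/7) = -8*(-30/7) = 240/7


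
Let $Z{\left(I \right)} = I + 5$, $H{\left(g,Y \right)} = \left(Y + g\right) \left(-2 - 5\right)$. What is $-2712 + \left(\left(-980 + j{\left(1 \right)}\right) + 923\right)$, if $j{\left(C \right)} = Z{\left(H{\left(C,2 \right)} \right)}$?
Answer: $-2785$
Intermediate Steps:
$H{\left(g,Y \right)} = - 7 Y - 7 g$ ($H{\left(g,Y \right)} = \left(Y + g\right) \left(-7\right) = - 7 Y - 7 g$)
$Z{\left(I \right)} = 5 + I$
$j{\left(C \right)} = -9 - 7 C$ ($j{\left(C \right)} = 5 - \left(14 + 7 C\right) = -9 - 7 C$)
$-2712 + \left(\left(-980 + j{\left(1 \right)}\right) + 923\right) = -2712 + \left(\left(-980 - 16\right) + 923\right) = -2712 + \left(-996 + 923\right) = -2712 - 73 = -2785$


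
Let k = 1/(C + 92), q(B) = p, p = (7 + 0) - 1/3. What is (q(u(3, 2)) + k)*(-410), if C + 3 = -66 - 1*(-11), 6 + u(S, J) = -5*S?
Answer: -140015/51 ≈ -2745.4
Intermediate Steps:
u(S, J) = -6 - 5*S
C = -58 (C = -3 + (-66 - 1*(-11)) = -3 + (-66 + 11) = -3 - 55 = -58)
p = 20/3 (p = 7 - 1*⅓ = 7 - ⅓ = 20/3 ≈ 6.6667)
q(B) = 20/3
k = 1/34 (k = 1/(-58 + 92) = 1/34 ≈ 0.029412)
(q(u(3, 2)) + k)*(-410) = (20/3 + 1/34)*(-410) = (683/102)*(-410) = -140015/51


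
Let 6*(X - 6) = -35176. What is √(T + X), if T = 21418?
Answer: 2*√35013/3 ≈ 124.75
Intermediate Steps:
X = -17570/3 (X = 6 + (⅙)*(-35176) = 6 - 17588/3 = -17570/3 ≈ -5856.7)
√(T + X) = √(21418 - 17570/3) = √(46684/3) = 2*√35013/3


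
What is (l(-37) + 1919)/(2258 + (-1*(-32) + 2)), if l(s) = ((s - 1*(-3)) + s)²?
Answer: 580/191 ≈ 3.0366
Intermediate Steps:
l(s) = (3 + 2*s)² (l(s) = ((s + 3) + s)² = ((3 + s) + s)² = (3 + 2*s)²)
(l(-37) + 1919)/(2258 + (-1*(-32) + 2)) = ((3 + 2*(-37))² + 1919)/(2258 + (-1*(-32) + 2)) = ((3 - 74)² + 1919)/(2258 + (32 + 2)) = ((-71)² + 1919)/(2258 + 34) = (5041 + 1919)/2292 = 6960*(1/2292) = 580/191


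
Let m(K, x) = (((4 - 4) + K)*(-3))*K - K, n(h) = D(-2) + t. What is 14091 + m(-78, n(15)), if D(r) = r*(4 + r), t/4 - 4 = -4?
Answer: -4083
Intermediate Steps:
t = 0 (t = 16 + 4*(-4) = 16 - 16 = 0)
n(h) = -4 (n(h) = -2*(4 - 2) + 0 = -2*2 + 0 = -4 + 0 = -4)
m(K, x) = -K - 3*K² (m(K, x) = ((0 + K)*(-3))*K - K = (K*(-3))*K - K = (-3*K)*K - K = -3*K² - K = -K - 3*K²)
14091 + m(-78, n(15)) = 14091 - 1*(-78)*(1 + 3*(-78)) = 14091 - 1*(-78)*(1 - 234) = 14091 - 1*(-78)*(-233) = 14091 - 18174 = -4083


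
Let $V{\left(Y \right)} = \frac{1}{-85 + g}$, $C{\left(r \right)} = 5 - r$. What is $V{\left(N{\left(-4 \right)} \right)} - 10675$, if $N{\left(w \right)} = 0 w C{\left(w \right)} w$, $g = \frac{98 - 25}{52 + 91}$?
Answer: $- \frac{128975493}{12082} \approx -10675.0$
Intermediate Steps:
$g = \frac{73}{143} \approx 0.51049$
$N{\left(w \right)} = 0$ ($N{\left(w \right)} = 0 w \left(5 - w\right) w = 0 w \left(5 - w\right) = 0$)
$V{\left(Y \right)} = - \frac{143}{12082}$ ($V{\left(Y \right)} = \frac{1}{-85 + \frac{73}{143}} = \frac{1}{- \frac{12082}{143}} = - \frac{143}{12082}$)
$V{\left(N{\left(-4 \right)} \right)} - 10675 = - \frac{143}{12082} - 10675 = - \frac{128975493}{12082}$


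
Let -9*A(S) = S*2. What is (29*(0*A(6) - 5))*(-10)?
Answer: 1450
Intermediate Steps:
A(S) = -2*S/9 (A(S) = -S*2/9 = -2*S/9)
(29*(0*A(6) - 5))*(-10) = (29*(0*(-2/9*6) - 5))*(-10) = (29*(0*(-4/3) - 5))*(-10) = (29*(0 - 5))*(-10) = (29*(-5))*(-10) = -145*(-10) = 1450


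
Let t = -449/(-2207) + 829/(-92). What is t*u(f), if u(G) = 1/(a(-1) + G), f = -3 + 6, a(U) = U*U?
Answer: -1788295/812176 ≈ -2.2019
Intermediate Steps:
a(U) = U²
f = 3
t = -1788295/203044 (t = -449*(-1/2207) + 829*(-1/92) = 449/2207 - 829/92 = -1788295/203044 ≈ -8.8074)
u(G) = 1/(1 + G) (u(G) = 1/((-1)² + G) = 1/(1 + G))
t*u(f) = -1788295/(203044*(1 + 3)) = -1788295/203044/4 = -1788295/203044*¼ = -1788295/812176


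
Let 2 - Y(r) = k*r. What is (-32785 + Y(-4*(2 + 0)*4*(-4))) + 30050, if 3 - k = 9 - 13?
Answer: -3629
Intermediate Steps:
k = 7 (k = 3 - (9 - 13) = 3 - 1*(-4) = 3 + 4 = 7)
Y(r) = 2 - 7*r
(-32785 + Y(-4*(2 + 0)*4*(-4))) + 30050 = (-32785 + (2 - 7*(-4*(2 + 0)*4)*(-4))) + 30050 = (-32785 + (2 - 7*(-8*4)*(-4))) + 30050 = (-32785 + (2 - 7*(-4*8)*(-4))) + 30050 = (-32785 + (2 - (-224)*(-4))) + 30050 = (-32785 + (2 - 7*128)) + 30050 = (-32785 + (2 - 896)) + 30050 = (-32785 - 894) + 30050 = -33679 + 30050 = -3629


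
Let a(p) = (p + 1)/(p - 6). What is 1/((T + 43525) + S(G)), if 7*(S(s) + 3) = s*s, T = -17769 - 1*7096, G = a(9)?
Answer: 63/1175491 ≈ 5.3595e-5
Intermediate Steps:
a(p) = (1 + p)/(-6 + p)
G = 10/3 (G = (1 + 9)/(-6 + 9) = 10/3 ≈ 3.3333)
T = -24865 (T = -17769 - 7096 = -24865)
S(s) = -3 + s²/7 (S(s) = -3 + (s*s)/7 = -3 + s²/7)
1/((T + 43525) + S(G)) = 1/((-24865 + 43525) + (-3 + (10/3)²/7)) = 1/(18660 + (-3 + (⅐)*(100/9))) = 1/(18660 + (-3 + 100/63)) = 1/(18660 - 89/63) = 1/(1175491/63) = 63/1175491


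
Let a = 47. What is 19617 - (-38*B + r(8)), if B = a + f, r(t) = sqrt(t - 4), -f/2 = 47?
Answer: 17829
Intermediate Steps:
f = -94 (f = -2*47 = -94)
r(t) = sqrt(-4 + t)
B = -47 (B = 47 - 94 = -47)
19617 - (-38*B + r(8)) = 19617 - (-38*(-47) + sqrt(-4 + 8)) = 19617 - (1786 + sqrt(4)) = 19617 - (1786 + 2) = 19617 - 1*1788 = 19617 - 1788 = 17829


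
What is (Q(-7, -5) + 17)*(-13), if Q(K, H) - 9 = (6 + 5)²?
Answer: -1911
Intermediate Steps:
Q(K, H) = 130 (Q(K, H) = 9 + (6 + 5)² = 9 + 11² = 9 + 121 = 130)
(Q(-7, -5) + 17)*(-13) = (130 + 17)*(-13) = 147*(-13) = -1911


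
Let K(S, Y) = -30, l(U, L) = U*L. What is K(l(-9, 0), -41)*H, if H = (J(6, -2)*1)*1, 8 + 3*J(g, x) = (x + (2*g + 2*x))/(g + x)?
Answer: 65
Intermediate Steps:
l(U, L) = L*U
J(g, x) = -8/3 + (2*g + 3*x)/(3*(g + x)) (J(g, x) = -8/3 + ((x + (2*g + 2*x))/(g + x))/3 = -8/3 + ((2*g + 3*x)/(g + x))/3 = -8/3 + (2*g + 3*x)/(3*(g + x)))
H = -13/6 (H = (((-2*6 - 5/3*(-2))/(6 - 2))*1)*1 = (((-12 + 10/3)/4)*1)*1 = (((¼)*(-26/3))*1)*1 = -13/6*1*1 = -13/6*1 = -13/6 ≈ -2.1667)
K(l(-9, 0), -41)*H = -30*(-13/6) = 65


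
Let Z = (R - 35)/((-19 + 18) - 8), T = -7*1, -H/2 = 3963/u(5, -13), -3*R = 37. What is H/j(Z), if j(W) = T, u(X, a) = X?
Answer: 7926/35 ≈ 226.46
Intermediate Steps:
R = -37/3 (R = -⅓*37 = -37/3 ≈ -12.333)
H = -7926/5 ≈ -1585.2
T = -7
Z = 142/27 (Z = (-37/3 - 35)/((-19 + 18) - 8) = -142/(3*(-1 - 8)) = -142/3/(-9) = -142/3*(-⅑) = 142/27 ≈ 5.2593)
j(W) = -7
H/j(Z) = -7926/5/(-7) = -7926/5*(-⅐) = 7926/35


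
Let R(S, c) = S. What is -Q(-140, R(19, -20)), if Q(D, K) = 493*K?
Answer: -9367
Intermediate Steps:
-Q(-140, R(19, -20)) = -493*19 = -1*9367 = -9367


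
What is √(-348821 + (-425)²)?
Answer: 2*I*√42049 ≈ 410.12*I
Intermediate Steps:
√(-348821 + (-425)²) = √(-348821 + 180625) = √(-168196) = 2*I*√42049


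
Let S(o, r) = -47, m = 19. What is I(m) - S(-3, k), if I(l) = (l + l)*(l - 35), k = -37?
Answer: -561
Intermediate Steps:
I(l) = 2*l*(-35 + l) (I(l) = (2*l)*(-35 + l) = 2*l*(-35 + l))
I(m) - S(-3, k) = 2*19*(-35 + 19) - 1*(-47) = 2*19*(-16) + 47 = -608 + 47 = -561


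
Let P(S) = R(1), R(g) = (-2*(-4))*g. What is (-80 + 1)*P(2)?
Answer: -632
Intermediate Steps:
R(g) = 8*g
P(S) = 8 (P(S) = 8*1 = 8)
(-80 + 1)*P(2) = (-80 + 1)*8 = -79*8 = -632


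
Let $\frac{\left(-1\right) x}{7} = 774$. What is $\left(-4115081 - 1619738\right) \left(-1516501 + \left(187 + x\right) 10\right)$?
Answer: $8996847130209$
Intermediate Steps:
$x = -5418$ ($x = \left(-7\right) 774 = -5418$)
$\left(-4115081 - 1619738\right) \left(-1516501 + \left(187 + x\right) 10\right) = \left(-4115081 - 1619738\right) \left(-1516501 + \left(187 - 5418\right) 10\right) = - 5734819 \left(-1516501 - 52310\right) = \left(-5734819\right) \left(-1568811\right) = 8996847130209$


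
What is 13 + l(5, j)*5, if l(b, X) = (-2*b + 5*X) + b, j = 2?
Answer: 38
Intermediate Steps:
l(b, X) = -b + 5*X
13 + l(5, j)*5 = 13 + (-1*5 + 5*2)*5 = 13 + (-5 + 10)*5 = 13 + 5*5 = 13 + 25 = 38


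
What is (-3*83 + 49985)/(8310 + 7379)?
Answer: 49736/15689 ≈ 3.1701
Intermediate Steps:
(-3*83 + 49985)/(8310 + 7379) = (-249 + 49985)/15689 = 49736*(1/15689) = 49736/15689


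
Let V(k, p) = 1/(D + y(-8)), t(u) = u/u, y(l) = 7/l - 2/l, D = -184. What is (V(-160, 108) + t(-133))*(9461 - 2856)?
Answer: 9702745/1477 ≈ 6569.2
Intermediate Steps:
y(l) = 5/l
t(u) = 1
V(k, p) = -8/1477 (V(k, p) = 1/(-184 + 5/(-8)) = 1/(-184 + 5*(-1/8)) = 1/(-184 - 5/8) = 1/(-1477/8) = -8/1477)
(V(-160, 108) + t(-133))*(9461 - 2856) = (-8/1477 + 1)*(9461 - 2856) = (1469/1477)*6605 = 9702745/1477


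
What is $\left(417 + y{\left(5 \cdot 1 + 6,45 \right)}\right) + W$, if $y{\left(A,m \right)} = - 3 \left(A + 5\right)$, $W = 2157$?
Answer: $2526$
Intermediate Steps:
$y{\left(A,m \right)} = -15 - 3 A$ ($y{\left(A,m \right)} = - 3 \left(5 + A\right) = -15 - 3 A$)
$\left(417 + y{\left(5 \cdot 1 + 6,45 \right)}\right) + W = \left(417 - \left(15 + 3 \left(5 \cdot 1 + 6\right)\right)\right) + 2157 = \left(417 - \left(15 + 3 \left(5 + 6\right)\right)\right) + 2157 = \left(417 - 48\right) + 2157 = 369 + 2157 = 2526$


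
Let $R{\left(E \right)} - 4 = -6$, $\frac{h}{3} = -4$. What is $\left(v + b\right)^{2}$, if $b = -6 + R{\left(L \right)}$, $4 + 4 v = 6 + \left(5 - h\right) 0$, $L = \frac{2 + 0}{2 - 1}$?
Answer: $\frac{225}{4} \approx 56.25$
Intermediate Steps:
$h = -12$ ($h = 3 \left(-4\right) = -12$)
$L = 2$ ($L = \frac{2}{1} = 2 \cdot 1 = 2$)
$R{\left(E \right)} = -2$ ($R{\left(E \right)} = 4 - 6 = -2$)
$v = \frac{1}{2}$ ($v = -1 + \frac{6 + \left(5 - -12\right) 0}{4} = -1 + \frac{6 + \left(5 + 12\right) 0}{4} = -1 + \frac{6 + 17 \cdot 0}{4} = -1 + \frac{6 + 0}{4} = -1 + \frac{1}{4} \cdot 6 = -1 + \frac{3}{2} = \frac{1}{2} \approx 0.5$)
$b = -8$ ($b = -6 - 2 = -8$)
$\left(v + b\right)^{2} = \left(\frac{1}{2} - 8\right)^{2} = \left(- \frac{15}{2}\right)^{2} = \frac{225}{4}$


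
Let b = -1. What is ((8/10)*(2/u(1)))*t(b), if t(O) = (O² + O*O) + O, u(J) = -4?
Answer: -⅖ ≈ -0.40000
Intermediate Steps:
t(O) = O + 2*O² (t(O) = (O² + O²) + O = 2*O² + O = O + 2*O²)
((8/10)*(2/u(1)))*t(b) = ((8/10)*(2/(-4)))*(-(1 + 2*(-1))) = ((8*(⅒))*(2*(-¼)))*(-(1 - 2)) = ((⅘)*(-½))*(-1*(-1)) = -⅖*1 = -⅖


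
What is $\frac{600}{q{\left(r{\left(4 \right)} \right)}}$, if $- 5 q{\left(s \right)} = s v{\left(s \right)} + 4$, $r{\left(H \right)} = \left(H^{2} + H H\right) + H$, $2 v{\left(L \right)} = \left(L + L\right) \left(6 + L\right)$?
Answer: $- \frac{750}{13609} \approx -0.055111$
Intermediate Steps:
$v{\left(L \right)} = L \left(6 + L\right)$ ($v{\left(L \right)} = \frac{\left(L + L\right) \left(6 + L\right)}{2} = \frac{2 L \left(6 + L\right)}{2} = L \left(6 + L\right)$)
$r{\left(H \right)} = H + 2 H^{2}$ ($r{\left(H \right)} = \left(H^{2} + H^{2}\right) + H = 2 H^{2} + H = H + 2 H^{2}$)
$q{\left(s \right)} = - \frac{4}{5} - \frac{s^{2} \left(6 + s\right)}{5}$ ($q{\left(s \right)} = - \frac{s s \left(6 + s\right) + 4}{5} = - \frac{s^{2} \left(6 + s\right) + 4}{5} = - \frac{4 + s^{2} \left(6 + s\right)}{5} = - \frac{4}{5} - \frac{s^{2} \left(6 + s\right)}{5}$)
$\frac{600}{q{\left(r{\left(4 \right)} \right)}} = \frac{600}{- \frac{4}{5} + \frac{\left(4 \left(1 + 2 \cdot 4\right)\right)^{2} \left(-6 - 4 \left(1 + 2 \cdot 4\right)\right)}{5}} = \frac{600}{- \frac{4}{5} + \frac{\left(4 \left(1 + 8\right)\right)^{2} \left(-6 - 4 \left(1 + 8\right)\right)}{5}} = \frac{600}{- \frac{4}{5} + \frac{\left(4 \cdot 9\right)^{2} \left(-6 - 4 \cdot 9\right)}{5}} = \frac{600}{- \frac{4}{5} + \frac{36^{2} \left(-6 - 36\right)}{5}} = \frac{600}{- \frac{4}{5} + \frac{1}{5} \cdot 1296 \left(-6 - 36\right)} = \frac{600}{- \frac{4}{5} + \frac{1}{5} \cdot 1296 \left(-42\right)} = \frac{600}{- \frac{4}{5} - \frac{54432}{5}} = \frac{600}{- \frac{54436}{5}} = 600 \left(- \frac{5}{54436}\right) = - \frac{750}{13609}$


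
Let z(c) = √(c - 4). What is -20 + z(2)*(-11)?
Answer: -20 - 11*I*√2 ≈ -20.0 - 15.556*I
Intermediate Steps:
z(c) = √(-4 + c)
-20 + z(2)*(-11) = -20 + √(-4 + 2)*(-11) = -20 + √(-2)*(-11) = -20 + (I*√2)*(-11) = -20 - 11*I*√2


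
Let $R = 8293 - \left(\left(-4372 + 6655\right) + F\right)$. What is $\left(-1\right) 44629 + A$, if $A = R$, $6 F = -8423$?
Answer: $- \frac{223291}{6} \approx -37215.0$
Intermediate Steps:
$F = - \frac{8423}{6}$ ($F = \frac{1}{6} \left(-8423\right) = - \frac{8423}{6} \approx -1403.8$)
$R = \frac{44483}{6}$ ($R = 8293 - \left(\left(-4372 + 6655\right) - \frac{8423}{6}\right) = 8293 - \left(2283 - \frac{8423}{6}\right) = 8293 - \frac{5275}{6} = \frac{44483}{6} \approx 7413.8$)
$A = \frac{44483}{6} \approx 7413.8$
$\left(-1\right) 44629 + A = \left(-1\right) 44629 + \frac{44483}{6} = -44629 + \frac{44483}{6} = - \frac{223291}{6}$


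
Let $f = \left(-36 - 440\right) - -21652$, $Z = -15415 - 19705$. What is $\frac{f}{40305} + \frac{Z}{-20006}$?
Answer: $\frac{919579328}{403170915} \approx 2.2809$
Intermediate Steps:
$Z = -35120$
$f = 21176$ ($f = \left(-36 - 440\right) + 21652 = -476 + 21652 = 21176$)
$\frac{f}{40305} + \frac{Z}{-20006} = \frac{21176}{40305} - \frac{35120}{-20006} = 21176 \cdot \frac{1}{40305} - - \frac{17560}{10003} = \frac{21176}{40305} + \frac{17560}{10003} = \frac{919579328}{403170915}$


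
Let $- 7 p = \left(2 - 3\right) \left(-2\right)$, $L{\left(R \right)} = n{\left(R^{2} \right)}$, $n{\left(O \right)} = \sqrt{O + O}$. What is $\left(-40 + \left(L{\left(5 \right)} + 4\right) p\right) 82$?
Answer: $- \frac{23616}{7} - \frac{820 \sqrt{2}}{7} \approx -3539.4$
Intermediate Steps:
$n{\left(O \right)} = \sqrt{2} \sqrt{O}$ ($n{\left(O \right)} = \sqrt{2 O} = \sqrt{2} \sqrt{O}$)
$L{\left(R \right)} = \sqrt{2} \sqrt{R^{2}}$
$p = - \frac{2}{7}$ ($p = - \frac{\left(2 - 3\right) \left(-2\right)}{7} = - \frac{\left(-1\right) \left(-2\right)}{7} = \left(- \frac{1}{7}\right) 2 = - \frac{2}{7} \approx -0.28571$)
$\left(-40 + \left(L{\left(5 \right)} + 4\right) p\right) 82 = \left(-40 + \left(\sqrt{2} \sqrt{5^{2}} + 4\right) \left(- \frac{2}{7}\right)\right) 82 = \left(-40 + \left(\sqrt{2} \sqrt{25} + 4\right) \left(- \frac{2}{7}\right)\right) 82 = \left(-40 + \left(\sqrt{2} \cdot 5 + 4\right) \left(- \frac{2}{7}\right)\right) 82 = \left(-40 + \left(5 \sqrt{2} + 4\right) \left(- \frac{2}{7}\right)\right) 82 = \left(-40 + \left(4 + 5 \sqrt{2}\right) \left(- \frac{2}{7}\right)\right) 82 = \left(-40 - \left(\frac{8}{7} + \frac{10 \sqrt{2}}{7}\right)\right) 82 = \left(- \frac{288}{7} - \frac{10 \sqrt{2}}{7}\right) 82 = - \frac{23616}{7} - \frac{820 \sqrt{2}}{7}$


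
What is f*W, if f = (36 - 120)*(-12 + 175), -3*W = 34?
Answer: 155176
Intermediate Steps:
W = -34/3 (W = -1/3*34 = -34/3 ≈ -11.333)
f = -13692 (f = -84*163 = -13692)
f*W = -13692*(-34/3) = 155176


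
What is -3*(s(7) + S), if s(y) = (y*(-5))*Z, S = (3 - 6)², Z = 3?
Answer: 288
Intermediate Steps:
S = 9 (S = (-3)² = 9)
s(y) = -15*y (s(y) = (y*(-5))*3 = -5*y*3 = -15*y)
-3*(s(7) + S) = -3*(-15*7 + 9) = -3*(-105 + 9) = -3*(-96) = 288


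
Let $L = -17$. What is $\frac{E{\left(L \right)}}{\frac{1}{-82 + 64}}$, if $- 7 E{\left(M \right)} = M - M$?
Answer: $0$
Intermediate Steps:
$E{\left(M \right)} = 0$ ($E{\left(M \right)} = - \frac{M - M}{7} = \left(- \frac{1}{7}\right) 0 = 0$)
$\frac{E{\left(L \right)}}{\frac{1}{-82 + 64}} = \frac{0}{\frac{1}{-82 + 64}} = \frac{0}{\frac{1}{-18}} = \frac{0}{- \frac{1}{18}} = 0 \left(-18\right) = 0$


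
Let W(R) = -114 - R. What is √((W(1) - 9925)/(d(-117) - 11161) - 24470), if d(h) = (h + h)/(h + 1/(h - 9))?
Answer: I*√662277952654668023790/164517139 ≈ 156.43*I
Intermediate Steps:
d(h) = 2*h/(h + 1/(-9 + h)) (d(h) = (2*h)/(h + 1/(-9 + h)) = 2*h/(h + 1/(-9 + h)))
√((W(1) - 9925)/(d(-117) - 11161) - 24470) = √(((-114 - 1*1) - 9925)/(2*(-117)*(-9 - 117)/(1 + (-117)² - 9*(-117)) - 11161) - 24470) = √(((-114 - 1) - 9925)/(2*(-117)*(-126)/(1 + 13689 + 1053) - 11161) - 24470) = √((-115 - 9925)/(2*(-117)*(-126)/14743 - 11161) - 24470) = √(-10040/(2*(-117)*(1/14743)*(-126) - 11161) - 24470) = √(-10040/(29484/14743 - 11161) - 24470) = √(-10040/(-164517139/14743) - 24470) = √(-10040*(-14743/164517139) - 24470) = √(148019720/164517139 - 24470) = √(-4025586371610/164517139) = I*√662277952654668023790/164517139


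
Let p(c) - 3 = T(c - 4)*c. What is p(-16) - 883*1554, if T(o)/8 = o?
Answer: -1369619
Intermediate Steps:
T(o) = 8*o
p(c) = 3 + c*(-32 + 8*c) (p(c) = 3 + (8*(c - 4))*c = 3 + (8*(-4 + c))*c = 3 + (-32 + 8*c)*c = 3 + c*(-32 + 8*c))
p(-16) - 883*1554 = (3 + 8*(-16)*(-4 - 16)) - 883*1554 = (3 + 8*(-16)*(-20)) - 1372182 = (3 + 2560) - 1372182 = 2563 - 1372182 = -1369619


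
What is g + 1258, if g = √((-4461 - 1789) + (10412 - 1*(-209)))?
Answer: 1258 + √4371 ≈ 1324.1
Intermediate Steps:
g = √4371 (g = √(-6250 + (10412 + 209)) = √(-6250 + 10621) = √4371 ≈ 66.114)
g + 1258 = √4371 + 1258 = 1258 + √4371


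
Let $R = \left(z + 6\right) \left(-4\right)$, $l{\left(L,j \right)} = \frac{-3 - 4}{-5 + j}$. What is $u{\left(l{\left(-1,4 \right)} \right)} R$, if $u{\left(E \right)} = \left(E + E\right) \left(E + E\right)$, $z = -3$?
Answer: $-2352$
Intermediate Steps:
$l{\left(L,j \right)} = - \frac{7}{-5 + j}$
$u{\left(E \right)} = 4 E^{2}$ ($u{\left(E \right)} = 2 E 2 E = 4 E^{2}$)
$R = -12$ ($R = \left(-3 + 6\right) \left(-4\right) = 3 \left(-4\right) = -12$)
$u{\left(l{\left(-1,4 \right)} \right)} R = 4 \left(- \frac{7}{-5 + 4}\right)^{2} \left(-12\right) = 4 \left(- \frac{7}{-1}\right)^{2} \left(-12\right) = 4 \left(\left(-7\right) \left(-1\right)\right)^{2} \left(-12\right) = 4 \cdot 7^{2} \left(-12\right) = 4 \cdot 49 \left(-12\right) = 196 \left(-12\right) = -2352$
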